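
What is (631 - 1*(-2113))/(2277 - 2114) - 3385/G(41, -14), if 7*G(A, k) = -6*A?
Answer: 4537309/40098 ≈ 113.16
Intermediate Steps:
G(A, k) = -6*A/7 (G(A, k) = (-6*A)/7 = -6*A/7)
(631 - 1*(-2113))/(2277 - 2114) - 3385/G(41, -14) = (631 - 1*(-2113))/(2277 - 2114) - 3385/((-6/7*41)) = (631 + 2113)/163 - 3385/(-246/7) = 2744*(1/163) - 3385*(-7/246) = 2744/163 + 23695/246 = 4537309/40098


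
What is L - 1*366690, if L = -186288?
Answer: -552978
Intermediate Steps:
L - 1*366690 = -186288 - 1*366690 = -186288 - 366690 = -552978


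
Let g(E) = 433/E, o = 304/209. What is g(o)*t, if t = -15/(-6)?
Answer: 23815/32 ≈ 744.22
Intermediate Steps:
t = 5/2 (t = -15*(-1/6) = 5/2 ≈ 2.5000)
o = 16/11 (o = 304*(1/209) = 16/11 ≈ 1.4545)
g(o)*t = (433/(16/11))*(5/2) = (433*(11/16))*(5/2) = (4763/16)*(5/2) = 23815/32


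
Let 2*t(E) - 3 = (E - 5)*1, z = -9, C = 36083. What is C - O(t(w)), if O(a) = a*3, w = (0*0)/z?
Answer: 36086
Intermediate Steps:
w = 0 (w = (0*0)/(-9) = 0*(-⅑) = 0)
t(E) = -1 + E/2 (t(E) = 3/2 + ((E - 5)*1)/2 = 3/2 + ((-5 + E)*1)/2 = 3/2 + (-5 + E)/2 = 3/2 + (-5/2 + E/2) = -1 + E/2)
O(a) = 3*a
C - O(t(w)) = 36083 - 3*(-1 + (½)*0) = 36083 - 3*(-1 + 0) = 36083 - 3*(-1) = 36083 - 1*(-3) = 36083 + 3 = 36086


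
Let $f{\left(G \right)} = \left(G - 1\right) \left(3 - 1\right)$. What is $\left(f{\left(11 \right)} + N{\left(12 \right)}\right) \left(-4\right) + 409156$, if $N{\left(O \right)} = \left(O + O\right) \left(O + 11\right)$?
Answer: $406868$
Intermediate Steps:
$N{\left(O \right)} = 2 O \left(11 + O\right)$
$f{\left(G \right)} = -2 + 2 G$ ($f{\left(G \right)} = \left(-1 + G\right) \left(3 - 1\right) = \left(-1 + G\right) 2 = -2 + 2 G$)
$\left(f{\left(11 \right)} + N{\left(12 \right)}\right) \left(-4\right) + 409156 = \left(\left(-2 + 2 \cdot 11\right) + 2 \cdot 12 \left(11 + 12\right)\right) \left(-4\right) + 409156 = \left(\left(-2 + 22\right) + 2 \cdot 12 \cdot 23\right) \left(-4\right) + 409156 = \left(20 + 552\right) \left(-4\right) + 409156 = 572 \left(-4\right) + 409156 = -2288 + 409156 = 406868$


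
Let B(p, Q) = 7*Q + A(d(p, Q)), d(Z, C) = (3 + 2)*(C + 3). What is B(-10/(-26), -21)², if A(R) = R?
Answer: 56169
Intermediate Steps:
d(Z, C) = 15 + 5*C (d(Z, C) = 5*(3 + C) = 15 + 5*C)
B(p, Q) = 15 + 12*Q (B(p, Q) = 7*Q + (15 + 5*Q) = 15 + 12*Q)
B(-10/(-26), -21)² = (15 + 12*(-21))² = (15 - 252)² = (-237)² = 56169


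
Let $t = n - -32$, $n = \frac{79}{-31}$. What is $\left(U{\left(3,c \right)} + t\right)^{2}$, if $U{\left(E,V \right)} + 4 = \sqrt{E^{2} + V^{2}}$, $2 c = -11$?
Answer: $\frac{2640961}{3844} + \frac{789 \sqrt{157}}{31} \approx 1005.9$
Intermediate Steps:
$n = - \frac{79}{31}$ ($n = 79 \left(- \frac{1}{31}\right) = - \frac{79}{31} \approx -2.5484$)
$c = - \frac{11}{2}$ ($c = \frac{1}{2} \left(-11\right) = - \frac{11}{2} \approx -5.5$)
$t = \frac{913}{31}$ ($t = - \frac{79}{31} - -32 = - \frac{79}{31} + 32 = \frac{913}{31} \approx 29.452$)
$U{\left(E,V \right)} = -4 + \sqrt{E^{2} + V^{2}}$
$\left(U{\left(3,c \right)} + t\right)^{2} = \left(\left(-4 + \sqrt{3^{2} + \left(- \frac{11}{2}\right)^{2}}\right) + \frac{913}{31}\right)^{2} = \left(\left(-4 + \sqrt{9 + \frac{121}{4}}\right) + \frac{913}{31}\right)^{2} = \left(\left(-4 + \sqrt{\frac{157}{4}}\right) + \frac{913}{31}\right)^{2} = \left(\left(-4 + \frac{\sqrt{157}}{2}\right) + \frac{913}{31}\right)^{2} = \left(\frac{789}{31} + \frac{\sqrt{157}}{2}\right)^{2}$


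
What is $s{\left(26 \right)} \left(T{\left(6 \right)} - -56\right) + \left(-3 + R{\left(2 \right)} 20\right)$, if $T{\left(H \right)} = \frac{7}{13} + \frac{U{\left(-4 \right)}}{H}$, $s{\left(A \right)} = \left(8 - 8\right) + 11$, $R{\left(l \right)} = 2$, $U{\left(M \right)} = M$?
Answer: $\frac{25412}{39} \approx 651.59$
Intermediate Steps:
$s{\left(A \right)} = 11$ ($s{\left(A \right)} = 0 + 11 = 11$)
$T{\left(H \right)} = \frac{7}{13} - \frac{4}{H}$
$s{\left(26 \right)} \left(T{\left(6 \right)} - -56\right) + \left(-3 + R{\left(2 \right)} 20\right) = 11 \left(\left(\frac{7}{13} - \frac{4}{6}\right) - -56\right) + \left(-3 + 2 \cdot 20\right) = 11 \left(\left(\frac{7}{13} - \frac{2}{3}\right) + 56\right) + \left(-3 + 40\right) = 11 \left(\left(\frac{7}{13} - \frac{2}{3}\right) + 56\right) + 37 = 11 \left(- \frac{5}{39} + 56\right) + 37 = 11 \cdot \frac{2179}{39} + 37 = \frac{23969}{39} + 37 = \frac{25412}{39}$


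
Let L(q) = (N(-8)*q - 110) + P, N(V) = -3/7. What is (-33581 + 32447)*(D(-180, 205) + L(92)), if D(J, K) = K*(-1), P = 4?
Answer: 397386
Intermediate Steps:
N(V) = -3/7 (N(V) = -3*1/7 = -3/7)
L(q) = -106 - 3*q/7 (L(q) = (-3*q/7 - 110) + 4 = (-110 - 3*q/7) + 4 = -106 - 3*q/7)
D(J, K) = -K
(-33581 + 32447)*(D(-180, 205) + L(92)) = (-33581 + 32447)*(-1*205 + (-106 - 3/7*92)) = -1134*(-205 + (-106 - 276/7)) = -1134*(-205 - 1018/7) = -1134*(-2453/7) = 397386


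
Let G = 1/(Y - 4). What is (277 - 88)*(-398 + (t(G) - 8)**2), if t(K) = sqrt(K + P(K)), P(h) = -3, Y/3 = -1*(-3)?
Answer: -318276/5 - 3024*I*sqrt(70)/5 ≈ -63655.0 - 5060.1*I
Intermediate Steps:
Y = 9 (Y = 3*(-1*(-3)) = 3*3 = 9)
G = 1/5 (G = 1/(9 - 4) = 1/5 ≈ 0.20000)
t(K) = sqrt(-3 + K) (t(K) = sqrt(K - 3) = sqrt(-3 + K))
(277 - 88)*(-398 + (t(G) - 8)**2) = (277 - 88)*(-398 + (sqrt(-3 + 1/5) - 8)**2) = 189*(-398 + (sqrt(-14/5) - 8)**2) = 189*(-398 + (I*sqrt(70)/5 - 8)**2) = 189*(-398 + (-8 + I*sqrt(70)/5)**2) = -75222 + 189*(-8 + I*sqrt(70)/5)**2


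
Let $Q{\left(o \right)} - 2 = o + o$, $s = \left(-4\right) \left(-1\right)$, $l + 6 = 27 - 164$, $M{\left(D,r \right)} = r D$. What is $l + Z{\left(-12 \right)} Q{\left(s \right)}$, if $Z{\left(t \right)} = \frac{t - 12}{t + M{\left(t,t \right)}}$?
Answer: $- \frac{1593}{11} \approx -144.82$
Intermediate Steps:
$M{\left(D,r \right)} = D r$
$Z{\left(t \right)} = \frac{-12 + t}{t + t^{2}}$ ($Z{\left(t \right)} = \frac{t - 12}{t + t t} = \frac{-12 + t}{t + t^{2}}$)
$l = -143$ ($l = -6 + \left(27 - 164\right) = -6 - 137 = -143$)
$s = 4$
$Q{\left(o \right)} = 2 + 2 o$ ($Q{\left(o \right)} = 2 + \left(o + o\right) = 2 + 2 o$)
$l + Z{\left(-12 \right)} Q{\left(s \right)} = -143 + \frac{-12 - 12}{\left(-12\right) \left(1 - 12\right)} \left(2 + 2 \cdot 4\right) = -143 + \left(- \frac{1}{12}\right) \frac{1}{-11} \left(-24\right) \left(2 + 8\right) = -143 + \left(- \frac{1}{12}\right) \left(- \frac{1}{11}\right) \left(-24\right) 10 = -143 - \frac{20}{11} = - \frac{1593}{11}$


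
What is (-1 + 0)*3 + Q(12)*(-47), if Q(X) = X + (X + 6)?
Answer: -1413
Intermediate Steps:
Q(X) = 6 + 2*X (Q(X) = X + (6 + X) = 6 + 2*X)
(-1 + 0)*3 + Q(12)*(-47) = (-1 + 0)*3 + (6 + 2*12)*(-47) = -1*3 + (6 + 24)*(-47) = -3 + 30*(-47) = -3 - 1410 = -1413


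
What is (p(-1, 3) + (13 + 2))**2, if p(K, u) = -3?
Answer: 144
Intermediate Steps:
(p(-1, 3) + (13 + 2))**2 = (-3 + (13 + 2))**2 = (-3 + 15)**2 = 12**2 = 144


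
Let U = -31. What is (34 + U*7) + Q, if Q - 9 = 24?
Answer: -150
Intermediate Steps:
Q = 33 (Q = 9 + 24 = 33)
(34 + U*7) + Q = (34 - 31*7) + 33 = (34 - 217) + 33 = -183 + 33 = -150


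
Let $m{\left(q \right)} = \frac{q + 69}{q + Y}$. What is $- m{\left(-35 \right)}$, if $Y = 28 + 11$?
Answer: $- \frac{17}{2} \approx -8.5$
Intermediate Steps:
$Y = 39$
$m{\left(q \right)} = \frac{69 + q}{39 + q}$ ($m{\left(q \right)} = \frac{q + 69}{q + 39} = \frac{69 + q}{39 + q}$)
$- m{\left(-35 \right)} = - \frac{69 - 35}{39 - 35} = - \frac{34}{4} = \left(-1\right) \frac{17}{2} = - \frac{17}{2}$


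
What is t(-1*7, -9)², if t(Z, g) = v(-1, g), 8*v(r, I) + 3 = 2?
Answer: 1/64 ≈ 0.015625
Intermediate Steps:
v(r, I) = -⅛ (v(r, I) = -3/8 + (⅛)*2 = -3/8 + ¼ = -⅛)
t(Z, g) = -⅛
t(-1*7, -9)² = (-⅛)² = 1/64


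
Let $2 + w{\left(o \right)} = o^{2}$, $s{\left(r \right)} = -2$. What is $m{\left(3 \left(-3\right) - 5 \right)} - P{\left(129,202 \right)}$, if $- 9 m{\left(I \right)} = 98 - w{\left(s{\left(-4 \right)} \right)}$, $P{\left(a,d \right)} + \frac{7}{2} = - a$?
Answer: $\frac{731}{6} \approx 121.83$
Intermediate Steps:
$w{\left(o \right)} = -2 + o^{2}$
$P{\left(a,d \right)} = - \frac{7}{2} - a$
$m{\left(I \right)} = - \frac{32}{3}$ ($m{\left(I \right)} = - \frac{98 - \left(-2 + \left(-2\right)^{2}\right)}{9} = - \frac{98 - \left(-2 + 4\right)}{9} = - \frac{98 - 2}{9} = \left(- \frac{1}{9}\right) 96 = - \frac{32}{3}$)
$m{\left(3 \left(-3\right) - 5 \right)} - P{\left(129,202 \right)} = - \frac{32}{3} - \left(- \frac{7}{2} - 129\right) = - \frac{32}{3} - - \frac{265}{2} = - \frac{32}{3} + \frac{265}{2} = \frac{731}{6}$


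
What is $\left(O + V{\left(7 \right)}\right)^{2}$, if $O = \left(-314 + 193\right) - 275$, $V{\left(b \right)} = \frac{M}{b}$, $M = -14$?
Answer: $158404$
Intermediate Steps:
$V{\left(b \right)} = - \frac{14}{b}$
$O = -396$ ($O = -121 - 275 = -396$)
$\left(O + V{\left(7 \right)}\right)^{2} = \left(-396 - \frac{14}{7}\right)^{2} = \left(-396 - 2\right)^{2} = \left(-398\right)^{2} = 158404$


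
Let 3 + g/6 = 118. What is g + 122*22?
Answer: 3374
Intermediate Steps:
g = 690 (g = -18 + 6*118 = -18 + 708 = 690)
g + 122*22 = 690 + 122*22 = 690 + 2684 = 3374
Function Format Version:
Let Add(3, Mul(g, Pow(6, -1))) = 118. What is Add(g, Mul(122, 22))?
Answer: 3374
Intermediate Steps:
g = 690 (g = Add(-18, Mul(6, 118)) = Add(-18, 708) = 690)
Add(g, Mul(122, 22)) = Add(690, Mul(122, 22)) = Add(690, 2684) = 3374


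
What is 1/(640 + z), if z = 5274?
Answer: 1/5914 ≈ 0.00016909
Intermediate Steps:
1/(640 + z) = 1/(640 + 5274) = 1/5914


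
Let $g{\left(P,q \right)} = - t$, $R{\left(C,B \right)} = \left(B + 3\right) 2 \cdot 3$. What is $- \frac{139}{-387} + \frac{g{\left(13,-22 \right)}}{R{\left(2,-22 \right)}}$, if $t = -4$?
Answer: $\frac{2383}{7353} \approx 0.32409$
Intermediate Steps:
$R{\left(C,B \right)} = 18 + 6 B$ ($R{\left(C,B \right)} = \left(3 + B\right) 2 \cdot 3 = \left(6 + 2 B\right) 3 = 18 + 6 B$)
$g{\left(P,q \right)} = 4$ ($g{\left(P,q \right)} = \left(-1\right) \left(-4\right) = 4$)
$- \frac{139}{-387} + \frac{g{\left(13,-22 \right)}}{R{\left(2,-22 \right)}} = - \frac{139}{-387} + \frac{4}{18 + 6 \left(-22\right)} = \left(-139\right) \left(- \frac{1}{387}\right) + \frac{4}{18 - 132} = \frac{139}{387} + \frac{4}{-114} = \frac{139}{387} + 4 \left(- \frac{1}{114}\right) = \frac{139}{387} - \frac{2}{57} = \frac{2383}{7353}$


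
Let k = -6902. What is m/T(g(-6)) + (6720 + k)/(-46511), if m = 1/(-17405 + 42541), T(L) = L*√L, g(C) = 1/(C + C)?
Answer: 182/46511 + 3*I*√3/3142 ≈ 0.0039131 + 0.0016538*I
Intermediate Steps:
g(C) = 1/(2*C)
T(L) = L^(3/2)
m = 1/25136 ≈ 3.9784e-5
m/T(g(-6)) + (6720 + k)/(-46511) = 1/(25136*(((½)/(-6))^(3/2))) + (6720 - 6902)/(-46511) = 1/(25136*(((½)*(-⅙))^(3/2))) - 182*(-1/46511) = 1/(25136*((-1/12)^(3/2))) + 182/46511 = 1/(25136*((-I*√3/72))) + 182/46511 = (24*I*√3)/25136 + 182/46511 = 3*I*√3/3142 + 182/46511 = 182/46511 + 3*I*√3/3142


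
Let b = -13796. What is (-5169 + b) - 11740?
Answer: -30705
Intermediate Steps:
(-5169 + b) - 11740 = (-5169 - 13796) - 11740 = -18965 - 11740 = -30705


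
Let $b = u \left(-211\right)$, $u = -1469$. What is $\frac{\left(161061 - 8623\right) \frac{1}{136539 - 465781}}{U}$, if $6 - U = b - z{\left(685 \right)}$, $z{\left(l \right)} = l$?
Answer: $\frac{76219}{50912007428} \approx 1.4971 \cdot 10^{-6}$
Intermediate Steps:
$b = 309959$ ($b = \left(-1469\right) \left(-211\right) = 309959$)
$U = -309268$ ($U = 6 - \left(309959 - 685\right) = 6 - 309274 = -309268$)
$\frac{\left(161061 - 8623\right) \frac{1}{136539 - 465781}}{U} = \frac{\left(161061 - 8623\right) \frac{1}{136539 - 465781}}{-309268} = \frac{152438}{-329242} \left(- \frac{1}{309268}\right) = 152438 \left(- \frac{1}{329242}\right) \left(- \frac{1}{309268}\right) = \left(- \frac{76219}{164621}\right) \left(- \frac{1}{309268}\right) = \frac{76219}{50912007428}$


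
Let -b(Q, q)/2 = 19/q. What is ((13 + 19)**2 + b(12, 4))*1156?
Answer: 1172762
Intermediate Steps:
b(Q, q) = -38/q
((13 + 19)**2 + b(12, 4))*1156 = ((13 + 19)**2 - 38/4)*1156 = (32**2 - 38*1/4)*1156 = (1024 - 19/2)*1156 = (2029/2)*1156 = 1172762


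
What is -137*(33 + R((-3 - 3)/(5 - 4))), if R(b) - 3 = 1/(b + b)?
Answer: -59047/12 ≈ -4920.6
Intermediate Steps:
R(b) = 3 + 1/(2*b) (R(b) = 3 + 1/(b + b) = 3 + 1/(2*b))
-137*(33 + R((-3 - 3)/(5 - 4))) = -137*(33 + (3 + 1/(2*(((-3 - 3)/(5 - 4)))))) = -137*(33 + (3 + 1/(2*((-6/1))))) = -137*(33 + (3 + 1/(2*((-6*1))))) = -137*(33 + (3 + (½)/(-6))) = -137*(33 + (3 + (½)*(-⅙))) = -137*(33 + (3 - 1/12)) = -137*(33 + 35/12) = -137*431/12 = -59047/12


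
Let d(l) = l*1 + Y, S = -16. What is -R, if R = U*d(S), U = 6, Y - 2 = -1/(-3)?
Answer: 82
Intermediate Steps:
Y = 7/3 (Y = 2 - 1/(-3) = 2 - 1*(-⅓) = 2 + ⅓ = 7/3 ≈ 2.3333)
d(l) = 7/3 + l (d(l) = l*1 + 7/3 = l + 7/3 = 7/3 + l)
R = -82 (R = 6*(7/3 - 16) = 6*(-41/3) = -82)
-R = -1*(-82) = 82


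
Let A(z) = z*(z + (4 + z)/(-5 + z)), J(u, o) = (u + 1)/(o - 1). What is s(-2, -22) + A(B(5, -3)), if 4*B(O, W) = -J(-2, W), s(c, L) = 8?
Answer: 18553/2304 ≈ 8.0525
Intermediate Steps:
J(u, o) = (1 + u)/(-1 + o)
B(O, W) = 1/(4*(-1 + W)) (B(O, W) = (-(1 - 2)/(-1 + W))/4 = (-(-1)/(-1 + W))/4 = 1/(4*(-1 + W)))
A(z) = z*(z + (4 + z)/(-5 + z))
s(-2, -22) + A(B(5, -3)) = 8 + (1/(4*(-1 - 3)))*(4 + (1/(4*(-1 - 3)))² - 1/(-1 - 3))/(-5 + 1/(4*(-1 - 3))) = 8 + ((¼)/(-4))*(4 + ((¼)/(-4))² - 1/(-4))/(-5 + (¼)/(-4)) = 8 + ((¼)*(-¼))*(4 + ((¼)*(-¼))² - (-1)/4)/(-5 + (¼)*(-¼)) = 8 - (4 + (-1/16)² - 4*(-1/16))/(16*(-5 - 1/16)) = 8 - (4 + 1/256 + ¼)/(16*(-81/16)) = 8 - 1/16*(-16/81)*1089/256 = 8 + 121/2304 = 18553/2304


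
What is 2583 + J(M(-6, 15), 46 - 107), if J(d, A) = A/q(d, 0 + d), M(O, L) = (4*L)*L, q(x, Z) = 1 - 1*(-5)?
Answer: 15437/6 ≈ 2572.8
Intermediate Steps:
q(x, Z) = 6 (q(x, Z) = 1 + 5 = 6)
M(O, L) = 4*L²
J(d, A) = A/6
2583 + J(M(-6, 15), 46 - 107) = 2583 + (46 - 107)/6 = 2583 + (⅙)*(-61) = 2583 - 61/6 = 15437/6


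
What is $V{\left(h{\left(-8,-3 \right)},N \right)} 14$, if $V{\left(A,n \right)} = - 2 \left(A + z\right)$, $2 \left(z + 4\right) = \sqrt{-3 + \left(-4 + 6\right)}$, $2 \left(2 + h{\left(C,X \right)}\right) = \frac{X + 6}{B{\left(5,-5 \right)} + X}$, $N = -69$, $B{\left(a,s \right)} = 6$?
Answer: $154 - 14 i \approx 154.0 - 14.0 i$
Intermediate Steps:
$h{\left(C,X \right)} = - \frac{3}{2}$ ($h{\left(C,X \right)} = -2 + \frac{\left(X + 6\right) \frac{1}{6 + X}}{2} = -2 + \frac{\left(6 + X\right) \frac{1}{6 + X}}{2} = -2 + \frac{1}{2} \cdot 1 = -2 + \frac{1}{2} = - \frac{3}{2}$)
$z = -4 + \frac{i}{2}$ ($z = -4 + \frac{\sqrt{-3 + \left(-4 + 6\right)}}{2} = -4 + \frac{\sqrt{-3 + 2}}{2} = -4 + \frac{\sqrt{-1}}{2} = -4 + \frac{i}{2} \approx -4.0 + 0.5 i$)
$V{\left(A,n \right)} = 8 - i - 2 A$ ($V{\left(A,n \right)} = - 2 \left(A - \left(4 - \frac{i}{2}\right)\right) = - 2 \left(-4 + A + \frac{i}{2}\right) = 8 - i - 2 A$)
$V{\left(h{\left(-8,-3 \right)},N \right)} 14 = \left(8 - i - -3\right) 14 = \left(8 - i + 3\right) 14 = \left(11 - i\right) 14 = 154 - 14 i$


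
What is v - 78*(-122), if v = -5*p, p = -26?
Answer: 9646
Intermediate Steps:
v = 130 (v = -5*(-26) = 130)
v - 78*(-122) = 130 - 78*(-122) = 130 + 9516 = 9646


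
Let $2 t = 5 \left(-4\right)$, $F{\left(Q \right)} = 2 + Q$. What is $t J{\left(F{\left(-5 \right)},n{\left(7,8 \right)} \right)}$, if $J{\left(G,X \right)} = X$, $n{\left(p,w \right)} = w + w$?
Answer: $-160$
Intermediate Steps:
$n{\left(p,w \right)} = 2 w$
$t = -10$ ($t = \frac{5 \left(-4\right)}{2} = \frac{1}{2} \left(-20\right) = -10$)
$t J{\left(F{\left(-5 \right)},n{\left(7,8 \right)} \right)} = - 10 \cdot 2 \cdot 8 = \left(-10\right) 16 = -160$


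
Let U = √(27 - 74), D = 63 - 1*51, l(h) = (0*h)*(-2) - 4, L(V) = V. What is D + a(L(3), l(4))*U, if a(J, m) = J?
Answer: 12 + 3*I*√47 ≈ 12.0 + 20.567*I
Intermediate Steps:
l(h) = -4 (l(h) = 0*(-2) - 4 = 0 - 4 = -4)
D = 12 (D = 63 - 51 = 12)
U = I*√47 (U = √(-47) = I*√47 ≈ 6.8557*I)
D + a(L(3), l(4))*U = 12 + 3*(I*√47) = 12 + 3*I*√47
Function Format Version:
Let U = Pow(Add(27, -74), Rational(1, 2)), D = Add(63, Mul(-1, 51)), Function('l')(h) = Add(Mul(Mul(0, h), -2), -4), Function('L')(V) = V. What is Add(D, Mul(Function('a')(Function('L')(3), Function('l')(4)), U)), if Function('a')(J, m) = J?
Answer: Add(12, Mul(3, I, Pow(47, Rational(1, 2)))) ≈ Add(12.000, Mul(20.567, I))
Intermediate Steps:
Function('l')(h) = -4 (Function('l')(h) = Add(Mul(0, -2), -4) = Add(0, -4) = -4)
D = 12 (D = Add(63, -51) = 12)
U = Mul(I, Pow(47, Rational(1, 2))) (U = Pow(-47, Rational(1, 2)) = Mul(I, Pow(47, Rational(1, 2))) ≈ Mul(6.8557, I))
Add(D, Mul(Function('a')(Function('L')(3), Function('l')(4)), U)) = Add(12, Mul(3, Mul(I, Pow(47, Rational(1, 2))))) = Add(12, Mul(3, I, Pow(47, Rational(1, 2))))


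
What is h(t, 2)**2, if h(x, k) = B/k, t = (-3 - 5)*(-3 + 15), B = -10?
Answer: 25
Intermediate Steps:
t = -96 (t = -8*12 = -96)
h(x, k) = -10/k
h(t, 2)**2 = (-10/2)**2 = (-10*1/2)**2 = (-5)**2 = 25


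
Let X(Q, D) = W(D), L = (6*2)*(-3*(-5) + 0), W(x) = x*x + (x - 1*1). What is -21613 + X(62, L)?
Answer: 10966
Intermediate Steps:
W(x) = -1 + x + x² (W(x) = x² + (x - 1) = x² + (-1 + x) = -1 + x + x²)
L = 180 (L = 12*(15 + 0) = 12*15 = 180)
X(Q, D) = -1 + D + D²
-21613 + X(62, L) = -21613 + (-1 + 180 + 180²) = -21613 + (-1 + 180 + 32400) = -21613 + 32579 = 10966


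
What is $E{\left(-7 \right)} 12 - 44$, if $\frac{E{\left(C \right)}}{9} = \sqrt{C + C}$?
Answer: $-44 + 108 i \sqrt{14} \approx -44.0 + 404.1 i$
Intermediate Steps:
$E{\left(C \right)} = 9 \sqrt{2} \sqrt{C}$ ($E{\left(C \right)} = 9 \sqrt{C + C} = 9 \sqrt{2 C} = 9 \sqrt{2} \sqrt{C}$)
$E{\left(-7 \right)} 12 - 44 = 9 \sqrt{2} \sqrt{-7} \cdot 12 - 44 = 9 \sqrt{2} i \sqrt{7} \cdot 12 - 44 = 9 i \sqrt{14} \cdot 12 - 44 = 108 i \sqrt{14} - 44 = -44 + 108 i \sqrt{14}$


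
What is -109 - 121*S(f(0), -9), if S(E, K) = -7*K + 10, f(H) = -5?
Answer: -8942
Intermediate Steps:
S(E, K) = 10 - 7*K
-109 - 121*S(f(0), -9) = -109 - 121*(10 - 7*(-9)) = -109 - 121*(10 + 63) = -109 - 121*73 = -109 - 8833 = -8942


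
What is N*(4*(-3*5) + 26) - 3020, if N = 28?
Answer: -3972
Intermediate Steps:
N*(4*(-3*5) + 26) - 3020 = 28*(4*(-3*5) + 26) - 3020 = 28*(4*(-15) + 26) - 3020 = 28*(-60 + 26) - 3020 = 28*(-34) - 3020 = -952 - 3020 = -3972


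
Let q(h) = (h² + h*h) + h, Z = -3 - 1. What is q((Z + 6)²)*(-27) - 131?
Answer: -1103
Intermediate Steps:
Z = -4
q(h) = h + 2*h² (q(h) = (h² + h²) + h = 2*h² + h = h + 2*h²)
q((Z + 6)²)*(-27) - 131 = ((-4 + 6)²*(1 + 2*(-4 + 6)²))*(-27) - 131 = (2²*(1 + 2*2²))*(-27) - 131 = (4*(1 + 2*4))*(-27) - 131 = (4*(1 + 8))*(-27) - 131 = (4*9)*(-27) - 131 = 36*(-27) - 131 = -972 - 131 = -1103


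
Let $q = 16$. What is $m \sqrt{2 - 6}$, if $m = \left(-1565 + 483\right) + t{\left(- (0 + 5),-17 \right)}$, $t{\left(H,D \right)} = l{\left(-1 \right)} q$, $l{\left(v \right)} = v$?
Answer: $- 2196 i \approx - 2196.0 i$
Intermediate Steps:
$t{\left(H,D \right)} = -16$ ($t{\left(H,D \right)} = \left(-1\right) 16 = -16$)
$m = -1098$ ($m = \left(-1565 + 483\right) - 16 = -1082 - 16 = -1098$)
$m \sqrt{2 - 6} = - 1098 \sqrt{2 - 6} = - 1098 \sqrt{-4} = - 1098 \cdot 2 i = - 2196 i$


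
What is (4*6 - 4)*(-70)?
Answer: -1400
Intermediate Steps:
(4*6 - 4)*(-70) = (24 - 4)*(-70) = 20*(-70) = -1400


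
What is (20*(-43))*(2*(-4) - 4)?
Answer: 10320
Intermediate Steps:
(20*(-43))*(2*(-4) - 4) = -860*(-8 - 4) = -860*(-12) = 10320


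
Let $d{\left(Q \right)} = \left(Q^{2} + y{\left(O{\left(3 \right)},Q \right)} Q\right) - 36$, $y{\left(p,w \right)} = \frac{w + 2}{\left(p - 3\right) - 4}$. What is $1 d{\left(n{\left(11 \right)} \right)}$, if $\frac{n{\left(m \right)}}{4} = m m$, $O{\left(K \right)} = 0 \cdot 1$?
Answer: $\frac{1404316}{7} \approx 2.0062 \cdot 10^{5}$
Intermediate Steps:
$O{\left(K \right)} = 0$
$y{\left(p,w \right)} = \frac{2 + w}{-7 + p}$ ($y{\left(p,w \right)} = \frac{2 + w}{\left(p - 3\right) - 4} = \frac{2 + w}{\left(-3 + p\right) - 4} = \frac{2 + w}{-7 + p}$)
$n{\left(m \right)} = 4 m^{2}$ ($n{\left(m \right)} = 4 m m = 4 m^{2}$)
$d{\left(Q \right)} = -36 + Q^{2} + Q \left(- \frac{2}{7} - \frac{Q}{7}\right)$ ($d{\left(Q \right)} = \left(Q^{2} + \frac{2 + Q}{-7 + 0} Q\right) - 36 = \left(Q^{2} + \frac{2 + Q}{-7} Q\right) - 36 = \left(Q^{2} + - \frac{2 + Q}{7} Q\right) - 36 = \left(Q^{2} + \left(- \frac{2}{7} - \frac{Q}{7}\right) Q\right) - 36 = \left(Q^{2} + Q \left(- \frac{2}{7} - \frac{Q}{7}\right)\right) - 36 = -36 + Q^{2} + Q \left(- \frac{2}{7} - \frac{Q}{7}\right)$)
$1 d{\left(n{\left(11 \right)} \right)} = 1 \left(-36 - \frac{2 \cdot 4 \cdot 11^{2}}{7} + \frac{6 \left(4 \cdot 11^{2}\right)^{2}}{7}\right) = 1 \left(-36 - \frac{2 \cdot 4 \cdot 121}{7} + \frac{6 \left(4 \cdot 121\right)^{2}}{7}\right) = 1 \left(-36 - \frac{968}{7} + \frac{6 \cdot 484^{2}}{7}\right) = 1 \left(-36 - \frac{968}{7} + \frac{6}{7} \cdot 234256\right) = 1 \left(-36 - \frac{968}{7} + \frac{1405536}{7}\right) = 1 \cdot \frac{1404316}{7} = \frac{1404316}{7}$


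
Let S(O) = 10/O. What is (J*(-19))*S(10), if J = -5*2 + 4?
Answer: 114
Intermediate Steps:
J = -6 (J = -10 + 4 = -6)
(J*(-19))*S(10) = (-6*(-19))*(10/10) = 114*(10*(⅒)) = 114*1 = 114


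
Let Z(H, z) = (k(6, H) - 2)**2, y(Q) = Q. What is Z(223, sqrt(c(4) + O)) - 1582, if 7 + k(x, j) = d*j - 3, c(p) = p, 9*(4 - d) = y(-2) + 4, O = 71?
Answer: 55732534/81 ≈ 6.8806e+5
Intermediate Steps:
d = 34/9 (d = 4 - (-2 + 4)/9 = 4 - 1/9*2 = 4 - 2/9 = 34/9 ≈ 3.7778)
k(x, j) = -10 + 34*j/9 (k(x, j) = -7 + (34*j/9 - 3) = -7 + (-3 + 34*j/9) = -10 + 34*j/9)
Z(H, z) = (-12 + 34*H/9)**2 (Z(H, z) = ((-10 + 34*H/9) - 2)**2 = (-12 + 34*H/9)**2)
Z(223, sqrt(c(4) + O)) - 1582 = 4*(-54 + 17*223)**2/81 - 1582 = 4*(-54 + 3791)**2/81 - 1582 = (4/81)*3737**2 - 1582 = (4/81)*13965169 - 1582 = 55860676/81 - 1582 = 55732534/81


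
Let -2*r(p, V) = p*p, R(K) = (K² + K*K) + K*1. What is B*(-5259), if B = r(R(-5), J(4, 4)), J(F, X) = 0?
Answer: 10649475/2 ≈ 5.3247e+6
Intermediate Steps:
R(K) = K + 2*K² (R(K) = (K² + K²) + K = 2*K² + K = K + 2*K²)
r(p, V) = -p²/2 (r(p, V) = -p*p/2 = -p²/2)
B = -2025/2 (B = -25*(1 + 2*(-5))²/2 = -25*(1 - 10)²/2 = -(-5*(-9))²/2 = -½*45² = -½*2025 = -2025/2 ≈ -1012.5)
B*(-5259) = -2025/2*(-5259) = 10649475/2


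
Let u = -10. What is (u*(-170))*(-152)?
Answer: -258400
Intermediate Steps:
(u*(-170))*(-152) = -10*(-170)*(-152) = 1700*(-152) = -258400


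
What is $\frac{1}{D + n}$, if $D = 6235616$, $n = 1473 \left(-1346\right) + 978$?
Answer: $\frac{1}{4253936} \approx 2.3508 \cdot 10^{-7}$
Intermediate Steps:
$n = -1981680$ ($n = -1982658 + 978 = -1981680$)
$\frac{1}{D + n} = \frac{1}{6235616 - 1981680} = \frac{1}{4253936}$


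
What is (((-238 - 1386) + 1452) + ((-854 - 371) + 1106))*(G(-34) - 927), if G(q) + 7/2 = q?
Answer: 561339/2 ≈ 2.8067e+5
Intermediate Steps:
G(q) = -7/2 + q
(((-238 - 1386) + 1452) + ((-854 - 371) + 1106))*(G(-34) - 927) = (((-238 - 1386) + 1452) + ((-854 - 371) + 1106))*((-7/2 - 34) - 927) = ((-1624 + 1452) + (-1225 + 1106))*(-75/2 - 927) = (-172 - 119)*(-1929/2) = -291*(-1929/2) = 561339/2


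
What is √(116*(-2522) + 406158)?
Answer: √113606 ≈ 337.05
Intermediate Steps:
√(116*(-2522) + 406158) = √(-292552 + 406158) = √113606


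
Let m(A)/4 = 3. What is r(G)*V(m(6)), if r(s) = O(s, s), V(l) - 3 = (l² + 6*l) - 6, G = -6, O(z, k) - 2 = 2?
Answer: 852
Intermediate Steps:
O(z, k) = 4 (O(z, k) = 2 + 2 = 4)
m(A) = 12 (m(A) = 4*3 = 12)
V(l) = -3 + l² + 6*l (V(l) = 3 + ((l² + 6*l) - 6) = 3 + (-6 + l² + 6*l) = -3 + l² + 6*l)
r(s) = 4
r(G)*V(m(6)) = 4*(-3 + 12² + 6*12) = 4*(-3 + 144 + 72) = 4*213 = 852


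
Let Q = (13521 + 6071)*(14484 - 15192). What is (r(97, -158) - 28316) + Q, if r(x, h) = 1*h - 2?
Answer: -13899612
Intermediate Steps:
r(x, h) = -2 + h (r(x, h) = h - 2 = -2 + h)
Q = -13871136 (Q = 19592*(-708) = -13871136)
(r(97, -158) - 28316) + Q = ((-2 - 158) - 28316) - 13871136 = (-160 - 28316) - 13871136 = -28476 - 13871136 = -13899612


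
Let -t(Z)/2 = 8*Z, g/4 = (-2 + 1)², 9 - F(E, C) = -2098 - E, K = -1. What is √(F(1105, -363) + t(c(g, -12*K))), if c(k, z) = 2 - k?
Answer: 2*√811 ≈ 56.956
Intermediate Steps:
F(E, C) = 2107 + E (F(E, C) = 9 - (-2098 - E) = 9 + (2098 + E) = 2107 + E)
g = 4 (g = 4*(-2 + 1)² = 4*(-1)² = 4*1 = 4)
t(Z) = -16*Z
√(F(1105, -363) + t(c(g, -12*K))) = √((2107 + 1105) - 16*(2 - 1*4)) = √(3212 - 16*(2 - 4)) = √(3212 - 16*(-2)) = √(3212 + 32) = √3244 = 2*√811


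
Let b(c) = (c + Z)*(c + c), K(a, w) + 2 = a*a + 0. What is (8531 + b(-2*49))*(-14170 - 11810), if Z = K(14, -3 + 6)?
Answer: 267204300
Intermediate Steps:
K(a, w) = -2 + a**2 (K(a, w) = -2 + (a*a + 0) = -2 + (a**2 + 0) = -2 + a**2)
Z = 194 (Z = -2 + 14**2 = -2 + 196 = 194)
b(c) = 2*c*(194 + c) (b(c) = (c + 194)*(c + c) = (194 + c)*(2*c) = 2*c*(194 + c))
(8531 + b(-2*49))*(-14170 - 11810) = (8531 + 2*(-2*49)*(194 - 2*49))*(-14170 - 11810) = (8531 + 2*(-98)*(194 - 98))*(-25980) = (8531 + 2*(-98)*96)*(-25980) = (8531 - 18816)*(-25980) = -10285*(-25980) = 267204300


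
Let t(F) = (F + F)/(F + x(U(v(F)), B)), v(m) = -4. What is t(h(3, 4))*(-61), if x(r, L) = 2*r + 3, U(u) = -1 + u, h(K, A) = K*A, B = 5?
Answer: -1464/5 ≈ -292.80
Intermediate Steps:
h(K, A) = A*K
x(r, L) = 3 + 2*r
t(F) = 2*F/(-7 + F) (t(F) = (F + F)/(F + (3 + 2*(-1 - 4))) = (2*F)/(F + (3 + 2*(-5))) = (2*F)/(F + (3 - 10)) = (2*F)/(F - 7) = (2*F)/(-7 + F) = 2*F/(-7 + F))
t(h(3, 4))*(-61) = (2*(4*3)/(-7 + 4*3))*(-61) = (2*12/(-7 + 12))*(-61) = (2*12/5)*(-61) = (2*12*(⅕))*(-61) = (24/5)*(-61) = -1464/5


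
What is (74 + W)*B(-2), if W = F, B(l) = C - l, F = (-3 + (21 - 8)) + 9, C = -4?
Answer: -186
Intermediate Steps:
F = 19 (F = (-3 + 13) + 9 = 10 + 9 = 19)
B(l) = -4 - l
W = 19
(74 + W)*B(-2) = (74 + 19)*(-4 - 1*(-2)) = 93*(-4 + 2) = 93*(-2) = -186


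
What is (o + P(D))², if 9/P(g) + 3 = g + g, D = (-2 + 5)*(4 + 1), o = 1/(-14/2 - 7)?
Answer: 121/1764 ≈ 0.068594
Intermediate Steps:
o = -1/14 (o = 1/(-14*½ - 7) = 1/(-7 - 7) = 1/(-14) = -1/14 ≈ -0.071429)
D = 15 (D = 3*5 = 15)
P(g) = 9/(-3 + 2*g) (P(g) = 9/(-3 + (g + g)) = 9/(-3 + 2*g))
(o + P(D))² = (-1/14 + 9/(-3 + 2*15))² = (-1/14 + 9/(-3 + 30))² = (-1/14 + 9/27)² = (-1/14 + 9*(1/27))² = (-1/14 + ⅓)² = (11/42)² = 121/1764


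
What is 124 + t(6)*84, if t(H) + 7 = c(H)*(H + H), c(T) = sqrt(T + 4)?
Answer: -464 + 1008*sqrt(10) ≈ 2723.6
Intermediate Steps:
c(T) = sqrt(4 + T)
t(H) = -7 + 2*H*sqrt(4 + H) (t(H) = -7 + sqrt(4 + H)*(H + H) = -7 + sqrt(4 + H)*(2*H) = -7 + 2*H*sqrt(4 + H))
124 + t(6)*84 = 124 + (-7 + 2*6*sqrt(4 + 6))*84 = 124 + (-7 + 2*6*sqrt(10))*84 = 124 + (-7 + 12*sqrt(10))*84 = 124 + (-588 + 1008*sqrt(10)) = -464 + 1008*sqrt(10)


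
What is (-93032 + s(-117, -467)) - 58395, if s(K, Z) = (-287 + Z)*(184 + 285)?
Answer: -505053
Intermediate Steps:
s(K, Z) = -134603 + 469*Z (s(K, Z) = (-287 + Z)*469 = -134603 + 469*Z)
(-93032 + s(-117, -467)) - 58395 = (-93032 + (-134603 + 469*(-467))) - 58395 = (-93032 + (-134603 - 219023)) - 58395 = (-93032 - 353626) - 58395 = -446658 - 58395 = -505053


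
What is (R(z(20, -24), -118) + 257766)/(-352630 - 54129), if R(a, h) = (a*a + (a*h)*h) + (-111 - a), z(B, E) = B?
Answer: -536515/406759 ≈ -1.3190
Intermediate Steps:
R(a, h) = -111 + a² - a + a*h² (R(a, h) = (a² + a*h²) + (-111 - a) = -111 + a² - a + a*h²)
(R(z(20, -24), -118) + 257766)/(-352630 - 54129) = ((-111 + 20² - 1*20 + 20*(-118)²) + 257766)/(-352630 - 54129) = ((-111 + 400 - 20 + 20*13924) + 257766)/(-406759) = ((-111 + 400 - 20 + 278480) + 257766)*(-1/406759) = (278749 + 257766)*(-1/406759) = 536515*(-1/406759) = -536515/406759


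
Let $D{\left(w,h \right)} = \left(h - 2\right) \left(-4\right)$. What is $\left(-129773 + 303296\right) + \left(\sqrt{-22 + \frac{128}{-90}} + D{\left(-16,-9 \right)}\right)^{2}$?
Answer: $\frac{7894601}{45} + \frac{88 i \sqrt{5270}}{15} \approx 1.7544 \cdot 10^{5} + 425.89 i$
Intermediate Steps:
$D{\left(w,h \right)} = 8 - 4 h$ ($D{\left(w,h \right)} = \left(h - 2\right) \left(-4\right) = \left(-2 + h\right) \left(-4\right) = 8 - 4 h$)
$\left(-129773 + 303296\right) + \left(\sqrt{-22 + \frac{128}{-90}} + D{\left(-16,-9 \right)}\right)^{2} = \left(-129773 + 303296\right) + \left(\sqrt{-22 + \frac{128}{-90}} + \left(8 - -36\right)\right)^{2} = 173523 + \left(\sqrt{-22 + 128 \left(- \frac{1}{90}\right)} + \left(8 + 36\right)\right)^{2} = 173523 + \left(\sqrt{-22 - \frac{64}{45}} + 44\right)^{2} = 173523 + \left(\sqrt{- \frac{1054}{45}} + 44\right)^{2} = 173523 + \left(\frac{i \sqrt{5270}}{15} + 44\right)^{2} = 173523 + \left(44 + \frac{i \sqrt{5270}}{15}\right)^{2}$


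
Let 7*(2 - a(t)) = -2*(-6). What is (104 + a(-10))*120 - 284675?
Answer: -1905125/7 ≈ -2.7216e+5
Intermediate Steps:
a(t) = 2/7 (a(t) = 2 - (-2)*(-6)/7 = 2 - ⅐*12 = 2 - 12/7 = 2/7)
(104 + a(-10))*120 - 284675 = (104 + 2/7)*120 - 284675 = (730/7)*120 - 284675 = 87600/7 - 284675 = -1905125/7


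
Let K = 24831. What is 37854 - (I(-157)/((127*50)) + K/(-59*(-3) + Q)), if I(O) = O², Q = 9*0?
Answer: 14127987859/374650 ≈ 37710.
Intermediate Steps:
Q = 0
37854 - (I(-157)/((127*50)) + K/(-59*(-3) + Q)) = 37854 - ((-157)²/((127*50)) + 24831/(-59*(-3) + 0)) = 37854 - (24649/6350 + 24831/(177 + 0)) = 37854 - (24649*(1/6350) + 24831/177) = 37854 - (24649/6350 + 24831*(1/177)) = 37854 - (24649/6350 + 8277/59) = 37854 - 1*54013241/374650 = 37854 - 54013241/374650 = 14127987859/374650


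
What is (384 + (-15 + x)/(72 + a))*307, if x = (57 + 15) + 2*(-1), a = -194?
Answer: 14365451/122 ≈ 1.1775e+5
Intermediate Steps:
x = 70 (x = 72 - 2 = 70)
(384 + (-15 + x)/(72 + a))*307 = (384 + (-15 + 70)/(72 - 194))*307 = (384 + 55/(-122))*307 = (384 + 55*(-1/122))*307 = (384 - 55/122)*307 = (46793/122)*307 = 14365451/122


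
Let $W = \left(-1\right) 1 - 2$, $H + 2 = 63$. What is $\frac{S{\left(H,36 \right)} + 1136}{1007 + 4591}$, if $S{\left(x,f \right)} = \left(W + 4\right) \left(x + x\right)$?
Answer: $\frac{629}{2799} \approx 0.22472$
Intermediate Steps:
$H = 61$ ($H = -2 + 63 = 61$)
$W = -3$ ($W = -1 - 2 = -3$)
$S{\left(x,f \right)} = 2 x$ ($S{\left(x,f \right)} = \left(-3 + 4\right) \left(x + x\right) = 1 \cdot 2 x = 2 x$)
$\frac{S{\left(H,36 \right)} + 1136}{1007 + 4591} = \frac{2 \cdot 61 + 1136}{1007 + 4591} = \frac{122 + 1136}{5598} = 1258 \cdot \frac{1}{5598} = \frac{629}{2799}$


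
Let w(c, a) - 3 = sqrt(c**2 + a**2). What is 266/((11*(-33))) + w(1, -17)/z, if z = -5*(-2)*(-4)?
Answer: -11729/14520 - sqrt(290)/40 ≈ -1.2335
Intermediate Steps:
z = -40 (z = 10*(-4) = -40)
w(c, a) = 3 + sqrt(a**2 + c**2) (w(c, a) = 3 + sqrt(c**2 + a**2) = 3 + sqrt(a**2 + c**2))
266/((11*(-33))) + w(1, -17)/z = 266/((11*(-33))) + (3 + sqrt((-17)**2 + 1**2))/(-40) = 266/(-363) + (3 + sqrt(289 + 1))*(-1/40) = 266*(-1/363) + (3 + sqrt(290))*(-1/40) = -266/363 + (-3/40 - sqrt(290)/40) = -11729/14520 - sqrt(290)/40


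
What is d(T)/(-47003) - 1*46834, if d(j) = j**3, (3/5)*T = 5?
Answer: -59436155179/1269081 ≈ -46834.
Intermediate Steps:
T = 25/3 (T = (5/3)*5 = 25/3 ≈ 8.3333)
d(T)/(-47003) - 1*46834 = (25/3)**3/(-47003) - 1*46834 = (15625/27)*(-1/47003) - 46834 = -15625/1269081 - 46834 = -59436155179/1269081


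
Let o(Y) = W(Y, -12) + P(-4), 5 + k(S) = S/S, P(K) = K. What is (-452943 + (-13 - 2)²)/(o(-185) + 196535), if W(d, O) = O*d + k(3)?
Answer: -50302/22083 ≈ -2.2779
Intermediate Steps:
k(S) = -4 (k(S) = -5 + S/S = -5 + 1 = -4)
W(d, O) = -4 + O*d (W(d, O) = O*d - 4 = -4 + O*d)
o(Y) = -8 - 12*Y (o(Y) = (-4 - 12*Y) - 4 = -8 - 12*Y)
(-452943 + (-13 - 2)²)/(o(-185) + 196535) = (-452943 + (-13 - 2)²)/((-8 - 12*(-185)) + 196535) = (-452943 + (-15)²)/((-8 + 2220) + 196535) = (-452943 + 225)/(2212 + 196535) = -452718/198747 = -452718*1/198747 = -50302/22083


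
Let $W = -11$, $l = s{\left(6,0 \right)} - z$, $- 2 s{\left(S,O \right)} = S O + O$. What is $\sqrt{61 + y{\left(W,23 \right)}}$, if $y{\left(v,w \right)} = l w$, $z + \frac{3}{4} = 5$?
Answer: $\frac{7 i \sqrt{3}}{2} \approx 6.0622 i$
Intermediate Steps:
$s{\left(S,O \right)} = - \frac{O}{2} - \frac{O S}{2}$ ($s{\left(S,O \right)} = - \frac{S O + O}{2} = - \frac{O S + O}{2} = - \frac{O + O S}{2} = - \frac{O}{2} - \frac{O S}{2}$)
$z = \frac{17}{4}$ ($z = - \frac{3}{4} + 5 = \frac{17}{4} \approx 4.25$)
$l = - \frac{17}{4}$ ($l = \left(- \frac{1}{2}\right) 0 \left(1 + 6\right) - \frac{17}{4} = \left(- \frac{1}{2}\right) 0 \cdot 7 - \frac{17}{4} = 0 - \frac{17}{4} = - \frac{17}{4} \approx -4.25$)
$y{\left(v,w \right)} = - \frac{17 w}{4}$
$\sqrt{61 + y{\left(W,23 \right)}} = \sqrt{61 - \frac{391}{4}} = \sqrt{- \frac{147}{4}} = \frac{7 i \sqrt{3}}{2}$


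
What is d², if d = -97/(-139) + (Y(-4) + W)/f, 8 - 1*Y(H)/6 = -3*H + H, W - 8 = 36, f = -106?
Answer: 4338889/54272689 ≈ 0.079946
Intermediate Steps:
W = 44 (W = 8 + 36 = 44)
Y(H) = 48 + 12*H (Y(H) = 48 - 6*(-3*H + H) = 48 - (-12)*H = 48 + 12*H)
d = 2083/7367 (d = -97/(-139) + ((48 + 12*(-4)) + 44)/(-106) = -97*(-1/139) + ((48 - 48) + 44)*(-1/106) = 97/139 + (0 + 44)*(-1/106) = 97/139 + 44*(-1/106) = 97/139 - 22/53 = 2083/7367 ≈ 0.28275)
d² = (2083/7367)² = 4338889/54272689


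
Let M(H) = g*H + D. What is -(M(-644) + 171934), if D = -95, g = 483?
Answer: 139213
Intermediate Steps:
M(H) = -95 + 483*H (M(H) = 483*H - 95 = -95 + 483*H)
-(M(-644) + 171934) = -((-95 + 483*(-644)) + 171934) = -((-95 - 311052) + 171934) = -(-311147 + 171934) = -1*(-139213) = 139213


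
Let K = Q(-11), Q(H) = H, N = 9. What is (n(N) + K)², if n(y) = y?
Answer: 4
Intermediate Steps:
K = -11
(n(N) + K)² = (9 - 11)² = (-2)² = 4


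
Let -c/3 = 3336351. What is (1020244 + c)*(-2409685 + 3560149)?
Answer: -10341301157376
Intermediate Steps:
c = -10009053 (c = -3*3336351 = -10009053)
(1020244 + c)*(-2409685 + 3560149) = (1020244 - 10009053)*(-2409685 + 3560149) = -8988809*1150464 = -10341301157376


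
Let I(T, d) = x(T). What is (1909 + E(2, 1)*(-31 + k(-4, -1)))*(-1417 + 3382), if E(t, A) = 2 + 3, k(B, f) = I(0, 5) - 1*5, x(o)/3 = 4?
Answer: 3515385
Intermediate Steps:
x(o) = 12 (x(o) = 3*4 = 12)
I(T, d) = 12
k(B, f) = 7 (k(B, f) = 12 - 1*5 = 12 - 5 = 7)
E(t, A) = 5
(1909 + E(2, 1)*(-31 + k(-4, -1)))*(-1417 + 3382) = (1909 + 5*(-31 + 7))*(-1417 + 3382) = (1909 + 5*(-24))*1965 = (1909 - 120)*1965 = 1789*1965 = 3515385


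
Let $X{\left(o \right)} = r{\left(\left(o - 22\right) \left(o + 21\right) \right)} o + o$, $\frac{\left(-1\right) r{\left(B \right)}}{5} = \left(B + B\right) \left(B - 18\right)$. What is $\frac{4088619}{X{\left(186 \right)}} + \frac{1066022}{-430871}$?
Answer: $- \frac{108757246865155517}{43958105525714114} \approx -2.4741$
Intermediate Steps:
$r{\left(B \right)} = - 10 B \left(-18 + B\right)$ ($r{\left(B \right)} = - 5 \left(B + B\right) \left(B - 18\right) = - 5 \cdot 2 B \left(-18 + B\right) = - 10 B \left(-18 + B\right)$)
$X{\left(o \right)} = o + 10 o \left(-22 + o\right) \left(18 - \left(-22 + o\right) \left(21 + o\right)\right) \left(21 + o\right)$ ($X{\left(o \right)} = 10 \left(o - 22\right) \left(o + 21\right) \left(18 - \left(o - 22\right) \left(o + 21\right)\right) o + o = 10 \left(-22 + o\right) \left(21 + o\right) \left(18 - \left(-22 + o\right) \left(21 + o\right)\right) o + o = 10 \left(-22 + o\right) \left(18 - \left(-22 + o\right) \left(21 + o\right)\right) \left(21 + o\right) o + o = 10 o \left(-22 + o\right) \left(18 - \left(-22 + o\right) \left(21 + o\right)\right) \left(21 + o\right) + o = o + 10 o \left(-22 + o\right) \left(18 - \left(-22 + o\right) \left(21 + o\right)\right) \left(21 + o\right)$)
$\frac{4088619}{X{\left(186 \right)}} + \frac{1066022}{-430871} = \frac{4088619}{\left(-1\right) 186 \left(-1 + 10 \left(462 + 186 - 186^{2}\right) \left(480 + 186 - 186^{2}\right)\right)} + \frac{1066022}{-430871} = \frac{4088619}{\left(-1\right) 186 \left(-1 + 10 \left(462 + 186 - 34596\right) \left(480 + 186 - 34596\right)\right)} + 1066022 \left(- \frac{1}{430871}\right) = \frac{4088619}{\left(-1\right) 186 \left(-1 + 10 \left(462 + 186 - 34596\right) \left(480 + 186 - 34596\right)\right)} - \frac{1066022}{430871} = \frac{4088619}{\left(-1\right) 186 \left(-1 + 10 \left(-33948\right) \left(-33930\right)\right)} - \frac{1066022}{430871} = \frac{4088619}{\left(-1\right) 186 \left(-1 + 11518556400\right)} - \frac{1066022}{430871} = \frac{4088619}{\left(-1\right) 186 \cdot 11518556399} - \frac{1066022}{430871} = \frac{4088619}{-2142451490214} - \frac{1066022}{430871} = 4088619 \left(- \frac{1}{2142451490214}\right) - \frac{1066022}{430871} = - \frac{1362873}{714150496738} - \frac{1066022}{430871} = - \frac{108757246865155517}{43958105525714114}$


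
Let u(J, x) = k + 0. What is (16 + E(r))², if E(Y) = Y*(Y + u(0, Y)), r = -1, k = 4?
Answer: 169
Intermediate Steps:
u(J, x) = 4 (u(J, x) = 4 + 0 = 4)
E(Y) = Y*(4 + Y) (E(Y) = Y*(Y + 4) = Y*(4 + Y))
(16 + E(r))² = (16 - (4 - 1))² = (16 - 1*3)² = (16 - 3)² = 13² = 169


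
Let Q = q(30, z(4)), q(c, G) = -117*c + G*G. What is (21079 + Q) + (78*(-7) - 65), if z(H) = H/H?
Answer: 16959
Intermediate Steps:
z(H) = 1
q(c, G) = G**2 - 117*c (q(c, G) = -117*c + G**2 = G**2 - 117*c)
Q = -3509 (Q = 1**2 - 117*30 = 1 - 3510 = -3509)
(21079 + Q) + (78*(-7) - 65) = (21079 - 3509) + (78*(-7) - 65) = 17570 + (-546 - 65) = 17570 - 611 = 16959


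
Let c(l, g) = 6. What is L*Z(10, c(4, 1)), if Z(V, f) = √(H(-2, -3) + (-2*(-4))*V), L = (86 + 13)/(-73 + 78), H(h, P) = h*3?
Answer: 99*√74/5 ≈ 170.33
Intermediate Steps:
H(h, P) = 3*h
L = 99/5 ≈ 19.800
Z(V, f) = √(-6 + 8*V) (Z(V, f) = √(3*(-2) + (-2*(-4))*V) = √(-6 + 8*V))
L*Z(10, c(4, 1)) = 99*√(-6 + 8*10)/5 = 99*√(-6 + 80)/5 = 99*√74/5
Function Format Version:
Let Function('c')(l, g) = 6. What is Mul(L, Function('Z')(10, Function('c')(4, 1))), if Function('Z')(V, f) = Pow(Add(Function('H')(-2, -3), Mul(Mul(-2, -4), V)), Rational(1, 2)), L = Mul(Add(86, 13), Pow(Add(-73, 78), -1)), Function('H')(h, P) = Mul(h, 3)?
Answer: Mul(Rational(99, 5), Pow(74, Rational(1, 2))) ≈ 170.33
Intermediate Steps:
Function('H')(h, P) = Mul(3, h)
L = Rational(99, 5) (L = Mul(99, Pow(5, -1)) = Mul(99, Rational(1, 5)) = Rational(99, 5) ≈ 19.800)
Function('Z')(V, f) = Pow(Add(-6, Mul(8, V)), Rational(1, 2)) (Function('Z')(V, f) = Pow(Add(Mul(3, -2), Mul(Mul(-2, -4), V)), Rational(1, 2)) = Pow(Add(-6, Mul(8, V)), Rational(1, 2)))
Mul(L, Function('Z')(10, Function('c')(4, 1))) = Mul(Rational(99, 5), Pow(Add(-6, Mul(8, 10)), Rational(1, 2))) = Mul(Rational(99, 5), Pow(Add(-6, 80), Rational(1, 2))) = Mul(Rational(99, 5), Pow(74, Rational(1, 2)))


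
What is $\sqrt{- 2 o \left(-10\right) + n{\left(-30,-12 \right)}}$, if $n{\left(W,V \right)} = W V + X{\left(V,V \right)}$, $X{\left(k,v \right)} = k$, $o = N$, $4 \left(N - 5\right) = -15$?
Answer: $\sqrt{373} \approx 19.313$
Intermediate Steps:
$N = \frac{5}{4}$ ($N = 5 + \frac{1}{4} \left(-15\right) = 5 - \frac{15}{4} = \frac{5}{4} \approx 1.25$)
$o = \frac{5}{4} \approx 1.25$
$n{\left(W,V \right)} = V + V W$ ($n{\left(W,V \right)} = W V + V = V W + V = V + V W$)
$\sqrt{- 2 o \left(-10\right) + n{\left(-30,-12 \right)}} = \sqrt{\left(-2\right) \frac{5}{4} \left(-10\right) - 12 \left(1 - 30\right)} = \sqrt{\left(- \frac{5}{2}\right) \left(-10\right) - -348} = \sqrt{25 + 348} = \sqrt{373}$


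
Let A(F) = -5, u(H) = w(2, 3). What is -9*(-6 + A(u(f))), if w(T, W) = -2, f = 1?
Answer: 99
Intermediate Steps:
u(H) = -2
-9*(-6 + A(u(f))) = -9*(-6 - 5) = -9*(-11) = 99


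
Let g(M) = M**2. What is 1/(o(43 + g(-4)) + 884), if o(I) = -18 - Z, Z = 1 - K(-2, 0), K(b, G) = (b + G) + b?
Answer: 1/861 ≈ 0.0011614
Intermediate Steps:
K(b, G) = G + 2*b (K(b, G) = (G + b) + b = G + 2*b)
Z = 5 (Z = 1 - (0 + 2*(-2)) = 1 - (0 - 4) = 1 - 1*(-4) = 1 + 4 = 5)
o(I) = -23 (o(I) = -18 - 1*5 = -18 - 5 = -23)
1/(o(43 + g(-4)) + 884) = 1/(-23 + 884) = 1/861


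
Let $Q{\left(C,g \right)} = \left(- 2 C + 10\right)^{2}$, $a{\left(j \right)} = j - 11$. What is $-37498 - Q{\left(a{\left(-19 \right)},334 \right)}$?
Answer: $-42398$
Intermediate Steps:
$a{\left(j \right)} = -11 + j$
$Q{\left(C,g \right)} = \left(10 - 2 C\right)^{2}$
$-37498 - Q{\left(a{\left(-19 \right)},334 \right)} = -37498 - 4 \left(-5 - 30\right)^{2} = -37498 - 4 \left(-35\right)^{2} = -37498 - 4 \cdot 1225 = -37498 - 4900 = -42398$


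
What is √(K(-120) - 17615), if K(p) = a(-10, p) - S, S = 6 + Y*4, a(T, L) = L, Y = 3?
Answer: I*√17753 ≈ 133.24*I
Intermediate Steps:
S = 18 (S = 6 + 3*4 = 6 + 12 = 18)
K(p) = -18 + p (K(p) = p - 1*18 = p - 18 = -18 + p)
√(K(-120) - 17615) = √((-18 - 120) - 17615) = √(-138 - 17615) = √(-17753) = I*√17753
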